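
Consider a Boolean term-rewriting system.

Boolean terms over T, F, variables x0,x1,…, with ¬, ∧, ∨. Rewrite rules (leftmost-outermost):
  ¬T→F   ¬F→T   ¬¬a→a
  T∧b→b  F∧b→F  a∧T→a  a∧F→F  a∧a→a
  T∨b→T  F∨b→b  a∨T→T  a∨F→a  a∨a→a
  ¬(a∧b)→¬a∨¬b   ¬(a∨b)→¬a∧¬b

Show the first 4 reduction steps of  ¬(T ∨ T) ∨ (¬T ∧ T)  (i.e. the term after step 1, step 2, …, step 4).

  start: ¬(T ∨ T) ∨ (¬T ∧ T)
  [1] (¬T ∧ ¬T) ∨ (¬T ∧ T)
  [2] ¬T ∨ (¬T ∧ T)
  [3] F ∨ (¬T ∧ T)
  [4] ¬T ∧ T

Answer: after 4 steps: ¬T ∧ T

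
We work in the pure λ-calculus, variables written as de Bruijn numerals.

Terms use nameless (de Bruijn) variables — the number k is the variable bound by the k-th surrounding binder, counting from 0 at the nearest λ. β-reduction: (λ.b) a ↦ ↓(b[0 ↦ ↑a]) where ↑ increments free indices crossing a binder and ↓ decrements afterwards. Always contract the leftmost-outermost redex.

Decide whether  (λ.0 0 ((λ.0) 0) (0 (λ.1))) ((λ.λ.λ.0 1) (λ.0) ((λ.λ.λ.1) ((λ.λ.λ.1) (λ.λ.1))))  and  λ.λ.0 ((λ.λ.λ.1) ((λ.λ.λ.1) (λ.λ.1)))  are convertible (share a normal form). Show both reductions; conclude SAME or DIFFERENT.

Term A:
  start: (λ.0 0 ((λ.0) 0) (0 (λ.1))) ((λ.λ.λ.0 1) (λ.0) ((λ.λ.λ.1) ((λ.λ.λ.1) (λ.λ.1))))
  [1] (λ.λ.λ.0 1) (λ.0) ((λ.λ.λ.1) ((λ.λ.λ.1) (λ.λ.1))) ((λ.λ.λ.0 1) (λ.0) ((λ.λ.λ.1) ((λ.λ.λ.1) (λ.λ.1)))) ((λ.0) ((λ.λ.λ.0 1) (λ.0) ((λ.λ.λ.1) ((λ.λ.λ.1) (λ.λ.1))))) ((λ.λ.λ.0 1) (λ.0) ((λ.λ.λ.1) ((λ.λ.λ.1) (λ.λ.1))) (λ.(λ.λ.λ.0 1) (λ.0) ((λ.λ.λ.1) ((λ.λ.λ.1) (λ.λ.1)))))
  [2] (λ.λ.0 1) ((λ.λ.λ.1) ((λ.λ.λ.1) (λ.λ.1))) ((λ.λ.λ.0 1) (λ.0) ((λ.λ.λ.1) ((λ.λ.λ.1) (λ.λ.1)))) ((λ.0) ((λ.λ.λ.0 1) (λ.0) ((λ.λ.λ.1) ((λ.λ.λ.1) (λ.λ.1))))) ((λ.λ.λ.0 1) (λ.0) ((λ.λ.λ.1) ((λ.λ.λ.1) (λ.λ.1))) (λ.(λ.λ.λ.0 1) (λ.0) ((λ.λ.λ.1) ((λ.λ.λ.1) (λ.λ.1)))))
  [3] (λ.0 ((λ.λ.λ.1) ((λ.λ.λ.1) (λ.λ.1)))) ((λ.λ.λ.0 1) (λ.0) ((λ.λ.λ.1) ((λ.λ.λ.1) (λ.λ.1)))) ((λ.0) ((λ.λ.λ.0 1) (λ.0) ((λ.λ.λ.1) ((λ.λ.λ.1) (λ.λ.1))))) ((λ.λ.λ.0 1) (λ.0) ((λ.λ.λ.1) ((λ.λ.λ.1) (λ.λ.1))) (λ.(λ.λ.λ.0 1) (λ.0) ((λ.λ.λ.1) ((λ.λ.λ.1) (λ.λ.1)))))
  [4] (λ.λ.λ.0 1) (λ.0) ((λ.λ.λ.1) ((λ.λ.λ.1) (λ.λ.1))) ((λ.λ.λ.1) ((λ.λ.λ.1) (λ.λ.1))) ((λ.0) ((λ.λ.λ.0 1) (λ.0) ((λ.λ.λ.1) ((λ.λ.λ.1) (λ.λ.1))))) ((λ.λ.λ.0 1) (λ.0) ((λ.λ.λ.1) ((λ.λ.λ.1) (λ.λ.1))) (λ.(λ.λ.λ.0 1) (λ.0) ((λ.λ.λ.1) ((λ.λ.λ.1) (λ.λ.1)))))
  [5] (λ.λ.0 1) ((λ.λ.λ.1) ((λ.λ.λ.1) (λ.λ.1))) ((λ.λ.λ.1) ((λ.λ.λ.1) (λ.λ.1))) ((λ.0) ((λ.λ.λ.0 1) (λ.0) ((λ.λ.λ.1) ((λ.λ.λ.1) (λ.λ.1))))) ((λ.λ.λ.0 1) (λ.0) ((λ.λ.λ.1) ((λ.λ.λ.1) (λ.λ.1))) (λ.(λ.λ.λ.0 1) (λ.0) ((λ.λ.λ.1) ((λ.λ.λ.1) (λ.λ.1)))))
  [6] (λ.0 ((λ.λ.λ.1) ((λ.λ.λ.1) (λ.λ.1)))) ((λ.λ.λ.1) ((λ.λ.λ.1) (λ.λ.1))) ((λ.0) ((λ.λ.λ.0 1) (λ.0) ((λ.λ.λ.1) ((λ.λ.λ.1) (λ.λ.1))))) ((λ.λ.λ.0 1) (λ.0) ((λ.λ.λ.1) ((λ.λ.λ.1) (λ.λ.1))) (λ.(λ.λ.λ.0 1) (λ.0) ((λ.λ.λ.1) ((λ.λ.λ.1) (λ.λ.1)))))
  [7] (λ.λ.λ.1) ((λ.λ.λ.1) (λ.λ.1)) ((λ.λ.λ.1) ((λ.λ.λ.1) (λ.λ.1))) ((λ.0) ((λ.λ.λ.0 1) (λ.0) ((λ.λ.λ.1) ((λ.λ.λ.1) (λ.λ.1))))) ((λ.λ.λ.0 1) (λ.0) ((λ.λ.λ.1) ((λ.λ.λ.1) (λ.λ.1))) (λ.(λ.λ.λ.0 1) (λ.0) ((λ.λ.λ.1) ((λ.λ.λ.1) (λ.λ.1)))))
  [8] (λ.λ.1) ((λ.λ.λ.1) ((λ.λ.λ.1) (λ.λ.1))) ((λ.0) ((λ.λ.λ.0 1) (λ.0) ((λ.λ.λ.1) ((λ.λ.λ.1) (λ.λ.1))))) ((λ.λ.λ.0 1) (λ.0) ((λ.λ.λ.1) ((λ.λ.λ.1) (λ.λ.1))) (λ.(λ.λ.λ.0 1) (λ.0) ((λ.λ.λ.1) ((λ.λ.λ.1) (λ.λ.1)))))
  [9] (λ.(λ.λ.λ.1) ((λ.λ.λ.1) (λ.λ.1))) ((λ.0) ((λ.λ.λ.0 1) (λ.0) ((λ.λ.λ.1) ((λ.λ.λ.1) (λ.λ.1))))) ((λ.λ.λ.0 1) (λ.0) ((λ.λ.λ.1) ((λ.λ.λ.1) (λ.λ.1))) (λ.(λ.λ.λ.0 1) (λ.0) ((λ.λ.λ.1) ((λ.λ.λ.1) (λ.λ.1)))))
  [10] (λ.λ.λ.1) ((λ.λ.λ.1) (λ.λ.1)) ((λ.λ.λ.0 1) (λ.0) ((λ.λ.λ.1) ((λ.λ.λ.1) (λ.λ.1))) (λ.(λ.λ.λ.0 1) (λ.0) ((λ.λ.λ.1) ((λ.λ.λ.1) (λ.λ.1)))))
  [11] (λ.λ.1) ((λ.λ.λ.0 1) (λ.0) ((λ.λ.λ.1) ((λ.λ.λ.1) (λ.λ.1))) (λ.(λ.λ.λ.0 1) (λ.0) ((λ.λ.λ.1) ((λ.λ.λ.1) (λ.λ.1)))))
  [12] λ.(λ.λ.λ.0 1) (λ.0) ((λ.λ.λ.1) ((λ.λ.λ.1) (λ.λ.1))) (λ.(λ.λ.λ.0 1) (λ.0) ((λ.λ.λ.1) ((λ.λ.λ.1) (λ.λ.1))))
  [13] λ.(λ.λ.0 1) ((λ.λ.λ.1) ((λ.λ.λ.1) (λ.λ.1))) (λ.(λ.λ.λ.0 1) (λ.0) ((λ.λ.λ.1) ((λ.λ.λ.1) (λ.λ.1))))
  [14] λ.(λ.0 ((λ.λ.λ.1) ((λ.λ.λ.1) (λ.λ.1)))) (λ.(λ.λ.λ.0 1) (λ.0) ((λ.λ.λ.1) ((λ.λ.λ.1) (λ.λ.1))))
  [15] λ.(λ.(λ.λ.λ.0 1) (λ.0) ((λ.λ.λ.1) ((λ.λ.λ.1) (λ.λ.1)))) ((λ.λ.λ.1) ((λ.λ.λ.1) (λ.λ.1)))
  [16] λ.(λ.λ.λ.0 1) (λ.0) ((λ.λ.λ.1) ((λ.λ.λ.1) (λ.λ.1)))
  [17] λ.(λ.λ.0 1) ((λ.λ.λ.1) ((λ.λ.λ.1) (λ.λ.1)))
  [18] λ.λ.0 ((λ.λ.λ.1) ((λ.λ.λ.1) (λ.λ.1)))
  [19] λ.λ.0 (λ.λ.1)

Term B:
  start: λ.λ.0 ((λ.λ.λ.1) ((λ.λ.λ.1) (λ.λ.1)))
  [1] λ.λ.0 (λ.λ.1)

Answer: SAME — A ⇓ λ.λ.0 (λ.λ.1), B ⇓ λ.λ.0 (λ.λ.1)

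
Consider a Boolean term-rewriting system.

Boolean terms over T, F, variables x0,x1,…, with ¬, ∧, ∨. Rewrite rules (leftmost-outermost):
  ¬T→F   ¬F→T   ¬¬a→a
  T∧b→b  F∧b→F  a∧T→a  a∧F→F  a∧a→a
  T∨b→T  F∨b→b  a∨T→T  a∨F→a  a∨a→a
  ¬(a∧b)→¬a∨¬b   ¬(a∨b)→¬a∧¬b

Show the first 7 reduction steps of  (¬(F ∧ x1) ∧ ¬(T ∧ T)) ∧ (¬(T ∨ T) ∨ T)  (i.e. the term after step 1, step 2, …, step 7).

  start: (¬(F ∧ x1) ∧ ¬(T ∧ T)) ∧ (¬(T ∨ T) ∨ T)
  →1  ((¬F ∨ ¬x1) ∧ ¬(T ∧ T)) ∧ (¬(T ∨ T) ∨ T)
  →2  ((T ∨ ¬x1) ∧ ¬(T ∧ T)) ∧ (¬(T ∨ T) ∨ T)
  →3  (T ∧ ¬(T ∧ T)) ∧ (¬(T ∨ T) ∨ T)
  →4  ¬(T ∧ T) ∧ (¬(T ∨ T) ∨ T)
  →5  (¬T ∨ ¬T) ∧ (¬(T ∨ T) ∨ T)
  →6  ¬T ∧ (¬(T ∨ T) ∨ T)
  →7  F ∧ (¬(T ∨ T) ∨ T)

Answer: after 7 steps: F ∧ (¬(T ∨ T) ∨ T)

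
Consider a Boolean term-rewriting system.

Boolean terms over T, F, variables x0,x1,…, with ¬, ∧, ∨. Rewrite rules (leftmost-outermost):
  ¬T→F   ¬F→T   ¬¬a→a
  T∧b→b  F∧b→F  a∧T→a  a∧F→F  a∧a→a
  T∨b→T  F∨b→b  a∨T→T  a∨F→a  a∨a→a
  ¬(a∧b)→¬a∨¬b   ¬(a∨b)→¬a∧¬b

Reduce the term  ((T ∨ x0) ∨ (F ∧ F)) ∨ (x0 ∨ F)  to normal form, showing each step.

Answer: normal form = T  (in 3 steps)

Reduction:
  start: ((T ∨ x0) ∨ (F ∧ F)) ∨ (x0 ∨ F)
  step 1: (T ∨ (F ∧ F)) ∨ (x0 ∨ F)
  step 2: T ∨ (x0 ∨ F)
  step 3: T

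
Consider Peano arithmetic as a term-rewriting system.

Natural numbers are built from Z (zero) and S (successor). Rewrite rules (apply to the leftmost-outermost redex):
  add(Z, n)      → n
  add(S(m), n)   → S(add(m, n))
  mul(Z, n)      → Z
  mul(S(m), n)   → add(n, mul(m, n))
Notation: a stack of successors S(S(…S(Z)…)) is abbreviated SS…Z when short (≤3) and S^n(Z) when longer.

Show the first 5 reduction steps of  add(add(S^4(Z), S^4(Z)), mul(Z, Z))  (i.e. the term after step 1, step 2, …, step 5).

Answer: after 5 steps: S(S(add(S(add(SZ, S^4(Z))), mul(Z, Z))))

Reduction:
  start: add(add(S^4(Z), S^4(Z)), mul(Z, Z))
  [1] add(S(add(SSSZ, S^4(Z))), mul(Z, Z))
  [2] S(add(add(SSSZ, S^4(Z)), mul(Z, Z)))
  [3] S(add(S(add(SSZ, S^4(Z))), mul(Z, Z)))
  [4] S(S(add(add(SSZ, S^4(Z)), mul(Z, Z))))
  [5] S(S(add(S(add(SZ, S^4(Z))), mul(Z, Z))))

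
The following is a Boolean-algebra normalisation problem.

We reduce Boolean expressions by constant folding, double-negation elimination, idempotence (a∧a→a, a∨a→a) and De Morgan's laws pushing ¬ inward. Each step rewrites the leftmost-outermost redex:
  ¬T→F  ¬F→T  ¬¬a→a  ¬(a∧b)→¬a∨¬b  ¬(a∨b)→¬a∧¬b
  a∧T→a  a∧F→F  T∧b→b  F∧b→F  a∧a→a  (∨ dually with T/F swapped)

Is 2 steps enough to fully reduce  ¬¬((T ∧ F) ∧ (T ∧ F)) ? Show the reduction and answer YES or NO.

  start: ¬¬((T ∧ F) ∧ (T ∧ F))
  [1] (T ∧ F) ∧ (T ∧ F)
  [2] T ∧ F

Answer: NO — after 2 steps the term is T ∧ F, not yet normal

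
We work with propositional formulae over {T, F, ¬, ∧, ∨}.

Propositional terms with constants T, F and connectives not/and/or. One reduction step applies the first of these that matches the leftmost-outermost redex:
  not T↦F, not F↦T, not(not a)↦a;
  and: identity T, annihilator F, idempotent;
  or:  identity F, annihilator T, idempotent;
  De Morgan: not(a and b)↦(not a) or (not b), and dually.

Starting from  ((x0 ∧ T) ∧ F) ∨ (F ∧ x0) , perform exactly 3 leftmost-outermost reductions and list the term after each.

  start: ((x0 ∧ T) ∧ F) ∨ (F ∧ x0)
  step 1: F ∨ (F ∧ x0)
  step 2: F ∧ x0
  step 3: F

Answer: after 3 steps: F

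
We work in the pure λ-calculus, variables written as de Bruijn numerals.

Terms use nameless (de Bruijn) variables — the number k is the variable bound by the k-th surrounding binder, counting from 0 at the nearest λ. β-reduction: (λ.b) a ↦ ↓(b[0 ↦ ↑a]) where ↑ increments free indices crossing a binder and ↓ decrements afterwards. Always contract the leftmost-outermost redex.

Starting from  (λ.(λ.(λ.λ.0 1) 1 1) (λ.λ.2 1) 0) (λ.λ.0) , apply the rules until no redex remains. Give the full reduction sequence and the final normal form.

Answer: normal form = λ.λ.0  (in 6 steps)

Working:
  start: (λ.(λ.(λ.λ.0 1) 1 1) (λ.λ.2 1) 0) (λ.λ.0)
  step 1: (λ.(λ.λ.0 1) (λ.λ.0) (λ.λ.0)) (λ.λ.(λ.λ.0) 1) (λ.λ.0)
  step 2: (λ.λ.0 1) (λ.λ.0) (λ.λ.0) (λ.λ.0)
  step 3: (λ.0 (λ.λ.0)) (λ.λ.0) (λ.λ.0)
  step 4: (λ.λ.0) (λ.λ.0) (λ.λ.0)
  step 5: (λ.0) (λ.λ.0)
  step 6: λ.λ.0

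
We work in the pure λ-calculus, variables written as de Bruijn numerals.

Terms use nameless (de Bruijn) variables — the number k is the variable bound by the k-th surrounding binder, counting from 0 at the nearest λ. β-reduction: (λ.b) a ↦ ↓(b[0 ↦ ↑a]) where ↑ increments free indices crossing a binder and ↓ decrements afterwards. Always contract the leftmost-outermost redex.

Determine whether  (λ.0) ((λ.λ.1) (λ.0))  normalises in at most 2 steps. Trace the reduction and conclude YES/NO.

Answer: YES — reaches normal form λ.λ.0 in 2 ≤ 2 steps

Working:
  start: (λ.0) ((λ.λ.1) (λ.0))
  [1] (λ.λ.1) (λ.0)
  [2] λ.λ.0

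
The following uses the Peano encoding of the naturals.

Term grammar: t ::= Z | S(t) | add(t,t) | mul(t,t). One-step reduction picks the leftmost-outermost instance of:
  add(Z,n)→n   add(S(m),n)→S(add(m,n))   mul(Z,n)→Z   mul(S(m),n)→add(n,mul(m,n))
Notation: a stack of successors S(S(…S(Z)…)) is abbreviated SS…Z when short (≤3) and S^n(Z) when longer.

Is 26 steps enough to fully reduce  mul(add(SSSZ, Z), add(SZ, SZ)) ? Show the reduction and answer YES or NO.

Answer: YES — reaches normal form S^6(Z) in 23 ≤ 26 steps

Working:
  start: mul(add(SSSZ, Z), add(SZ, SZ))
  →1  mul(S(add(SSZ, Z)), add(SZ, SZ))
  →2  add(add(SZ, SZ), mul(add(SSZ, Z), add(SZ, SZ)))
  →3  add(S(add(Z, SZ)), mul(add(SSZ, Z), add(SZ, SZ)))
  →4  S(add(add(Z, SZ), mul(add(SSZ, Z), add(SZ, SZ))))
  →5  S(add(SZ, mul(add(SSZ, Z), add(SZ, SZ))))
  →6  S(S(add(Z, mul(add(SSZ, Z), add(SZ, SZ)))))
  →7  S(S(mul(add(SSZ, Z), add(SZ, SZ))))
  →8  S(S(mul(S(add(SZ, Z)), add(SZ, SZ))))
  →9  S(S(add(add(SZ, SZ), mul(add(SZ, Z), add(SZ, SZ)))))
  →10  S(S(add(S(add(Z, SZ)), mul(add(SZ, Z), add(SZ, SZ)))))
  →11  S(S(S(add(add(Z, SZ), mul(add(SZ, Z), add(SZ, SZ))))))
  →12  S(S(S(add(SZ, mul(add(SZ, Z), add(SZ, SZ))))))
  →13  S(S(S(S(add(Z, mul(add(SZ, Z), add(SZ, SZ)))))))
  →14  S(S(S(S(mul(add(SZ, Z), add(SZ, SZ))))))
  →15  S(S(S(S(mul(S(add(Z, Z)), add(SZ, SZ))))))
  →16  S(S(S(S(add(add(SZ, SZ), mul(add(Z, Z), add(SZ, SZ)))))))
  →17  S(S(S(S(add(S(add(Z, SZ)), mul(add(Z, Z), add(SZ, SZ)))))))
  →18  S(S(S(S(S(add(add(Z, SZ), mul(add(Z, Z), add(SZ, SZ))))))))
  →19  S(S(S(S(S(add(SZ, mul(add(Z, Z), add(SZ, SZ))))))))
  →20  S(S(S(S(S(S(add(Z, mul(add(Z, Z), add(SZ, SZ)))))))))
  →21  S(S(S(S(S(S(mul(add(Z, Z), add(SZ, SZ))))))))
  →22  S(S(S(S(S(S(mul(Z, add(SZ, SZ))))))))
  →23  S^6(Z)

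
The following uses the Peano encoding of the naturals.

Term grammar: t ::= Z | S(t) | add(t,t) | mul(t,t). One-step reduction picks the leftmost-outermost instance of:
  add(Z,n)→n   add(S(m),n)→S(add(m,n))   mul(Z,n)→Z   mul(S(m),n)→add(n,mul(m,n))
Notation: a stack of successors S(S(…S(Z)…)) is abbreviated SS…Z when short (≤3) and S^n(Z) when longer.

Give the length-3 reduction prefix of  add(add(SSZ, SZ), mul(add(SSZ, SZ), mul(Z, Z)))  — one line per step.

  start: add(add(SSZ, SZ), mul(add(SSZ, SZ), mul(Z, Z)))
  [1] add(S(add(SZ, SZ)), mul(add(SSZ, SZ), mul(Z, Z)))
  [2] S(add(add(SZ, SZ), mul(add(SSZ, SZ), mul(Z, Z))))
  [3] S(add(S(add(Z, SZ)), mul(add(SSZ, SZ), mul(Z, Z))))

Answer: after 3 steps: S(add(S(add(Z, SZ)), mul(add(SSZ, SZ), mul(Z, Z))))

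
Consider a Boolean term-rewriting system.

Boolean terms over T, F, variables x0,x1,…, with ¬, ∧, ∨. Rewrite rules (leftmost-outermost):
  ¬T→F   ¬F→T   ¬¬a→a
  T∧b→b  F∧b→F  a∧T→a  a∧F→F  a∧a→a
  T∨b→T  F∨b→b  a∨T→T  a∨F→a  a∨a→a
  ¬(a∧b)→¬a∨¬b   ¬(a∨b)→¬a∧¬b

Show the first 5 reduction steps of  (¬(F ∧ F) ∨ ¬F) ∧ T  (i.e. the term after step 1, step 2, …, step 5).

  start: (¬(F ∧ F) ∨ ¬F) ∧ T
  [1] ¬(F ∧ F) ∨ ¬F
  [2] (¬F ∨ ¬F) ∨ ¬F
  [3] ¬F ∨ ¬F
  [4] ¬F
  [5] T

Answer: after 5 steps: T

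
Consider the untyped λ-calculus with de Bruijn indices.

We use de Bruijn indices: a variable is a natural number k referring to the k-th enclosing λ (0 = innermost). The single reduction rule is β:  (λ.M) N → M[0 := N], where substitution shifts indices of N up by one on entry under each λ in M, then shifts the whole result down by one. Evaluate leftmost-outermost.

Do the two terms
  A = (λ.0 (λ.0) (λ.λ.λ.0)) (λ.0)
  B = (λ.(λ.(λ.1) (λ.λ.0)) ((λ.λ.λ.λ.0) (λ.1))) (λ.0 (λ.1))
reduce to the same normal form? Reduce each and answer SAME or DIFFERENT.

Term A:
  start: (λ.0 (λ.0) (λ.λ.λ.0)) (λ.0)
  →1  (λ.0) (λ.0) (λ.λ.λ.0)
  →2  (λ.0) (λ.λ.λ.0)
  →3  λ.λ.λ.0

Term B:
  start: (λ.(λ.(λ.1) (λ.λ.0)) ((λ.λ.λ.λ.0) (λ.1))) (λ.0 (λ.1))
  →1  (λ.(λ.1) (λ.λ.0)) ((λ.λ.λ.λ.0) (λ.λ.0 (λ.1)))
  →2  (λ.(λ.λ.λ.λ.0) (λ.λ.0 (λ.1))) (λ.λ.0)
  →3  (λ.λ.λ.λ.0) (λ.λ.0 (λ.1))
  →4  λ.λ.λ.0

Answer: SAME — A ⇓ λ.λ.λ.0, B ⇓ λ.λ.λ.0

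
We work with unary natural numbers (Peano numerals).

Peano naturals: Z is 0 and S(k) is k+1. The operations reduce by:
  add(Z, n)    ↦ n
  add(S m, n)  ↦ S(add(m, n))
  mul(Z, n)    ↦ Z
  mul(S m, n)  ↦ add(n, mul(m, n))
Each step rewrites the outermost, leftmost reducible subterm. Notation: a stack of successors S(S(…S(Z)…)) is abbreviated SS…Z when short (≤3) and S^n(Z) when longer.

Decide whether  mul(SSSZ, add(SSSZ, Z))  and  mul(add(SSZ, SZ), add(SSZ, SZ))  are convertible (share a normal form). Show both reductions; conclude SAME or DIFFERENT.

Term A:
  start: mul(SSSZ, add(SSSZ, Z))
  →1  add(add(SSSZ, Z), mul(SSZ, add(SSSZ, Z)))
  →2  add(S(add(SSZ, Z)), mul(SSZ, add(SSSZ, Z)))
  →3  S(add(add(SSZ, Z), mul(SSZ, add(SSSZ, Z))))
  →4  S(add(S(add(SZ, Z)), mul(SSZ, add(SSSZ, Z))))
  →5  S(S(add(add(SZ, Z), mul(SSZ, add(SSSZ, Z)))))
  →6  S(S(add(S(add(Z, Z)), mul(SSZ, add(SSSZ, Z)))))
  →7  S(S(S(add(add(Z, Z), mul(SSZ, add(SSSZ, Z))))))
  →8  S(S(S(add(Z, mul(SSZ, add(SSSZ, Z))))))
  →9  S(S(S(mul(SSZ, add(SSSZ, Z)))))
  →10  S(S(S(add(add(SSSZ, Z), mul(SZ, add(SSSZ, Z))))))
  →11  S(S(S(add(S(add(SSZ, Z)), mul(SZ, add(SSSZ, Z))))))
  →12  S(S(S(S(add(add(SSZ, Z), mul(SZ, add(SSSZ, Z)))))))
  →13  S(S(S(S(add(S(add(SZ, Z)), mul(SZ, add(SSSZ, Z)))))))
  →14  S(S(S(S(S(add(add(SZ, Z), mul(SZ, add(SSSZ, Z))))))))
  →15  S(S(S(S(S(add(S(add(Z, Z)), mul(SZ, add(SSSZ, Z))))))))
  →16  S(S(S(S(S(S(add(add(Z, Z), mul(SZ, add(SSSZ, Z)))))))))
  →17  S(S(S(S(S(S(add(Z, mul(SZ, add(SSSZ, Z)))))))))
  →18  S(S(S(S(S(S(mul(SZ, add(SSSZ, Z))))))))
  →19  S(S(S(S(S(S(add(add(SSSZ, Z), mul(Z, add(SSSZ, Z)))))))))
  →20  S(S(S(S(S(S(add(S(add(SSZ, Z)), mul(Z, add(SSSZ, Z)))))))))
  →21  S(S(S(S(S(S(S(add(add(SSZ, Z), mul(Z, add(SSSZ, Z))))))))))
  →22  S(S(S(S(S(S(S(add(S(add(SZ, Z)), mul(Z, add(SSSZ, Z))))))))))
  →23  S(S(S(S(S(S(S(S(add(add(SZ, Z), mul(Z, add(SSSZ, Z)))))))))))
  →24  S(S(S(S(S(S(S(S(add(S(add(Z, Z)), mul(Z, add(SSSZ, Z)))))))))))
  →25  S(S(S(S(S(S(S(S(S(add(add(Z, Z), mul(Z, add(SSSZ, Z))))))))))))
  →26  S(S(S(S(S(S(S(S(S(add(Z, mul(Z, add(SSSZ, Z))))))))))))
  →27  S(S(S(S(S(S(S(S(S(mul(Z, add(SSSZ, Z)))))))))))
  →28  S^9(Z)

Term B:
  start: mul(add(SSZ, SZ), add(SSZ, SZ))
  →1  mul(S(add(SZ, SZ)), add(SSZ, SZ))
  →2  add(add(SSZ, SZ), mul(add(SZ, SZ), add(SSZ, SZ)))
  →3  add(S(add(SZ, SZ)), mul(add(SZ, SZ), add(SSZ, SZ)))
  →4  S(add(add(SZ, SZ), mul(add(SZ, SZ), add(SSZ, SZ))))
  →5  S(add(S(add(Z, SZ)), mul(add(SZ, SZ), add(SSZ, SZ))))
  →6  S(S(add(add(Z, SZ), mul(add(SZ, SZ), add(SSZ, SZ)))))
  →7  S(S(add(SZ, mul(add(SZ, SZ), add(SSZ, SZ)))))
  →8  S(S(S(add(Z, mul(add(SZ, SZ), add(SSZ, SZ))))))
  →9  S(S(S(mul(add(SZ, SZ), add(SSZ, SZ)))))
  →10  S(S(S(mul(S(add(Z, SZ)), add(SSZ, SZ)))))
  →11  S(S(S(add(add(SSZ, SZ), mul(add(Z, SZ), add(SSZ, SZ))))))
  →12  S(S(S(add(S(add(SZ, SZ)), mul(add(Z, SZ), add(SSZ, SZ))))))
  →13  S(S(S(S(add(add(SZ, SZ), mul(add(Z, SZ), add(SSZ, SZ)))))))
  →14  S(S(S(S(add(S(add(Z, SZ)), mul(add(Z, SZ), add(SSZ, SZ)))))))
  →15  S(S(S(S(S(add(add(Z, SZ), mul(add(Z, SZ), add(SSZ, SZ))))))))
  →16  S(S(S(S(S(add(SZ, mul(add(Z, SZ), add(SSZ, SZ))))))))
  →17  S(S(S(S(S(S(add(Z, mul(add(Z, SZ), add(SSZ, SZ)))))))))
  →18  S(S(S(S(S(S(mul(add(Z, SZ), add(SSZ, SZ))))))))
  →19  S(S(S(S(S(S(mul(SZ, add(SSZ, SZ))))))))
  →20  S(S(S(S(S(S(add(add(SSZ, SZ), mul(Z, add(SSZ, SZ)))))))))
  →21  S(S(S(S(S(S(add(S(add(SZ, SZ)), mul(Z, add(SSZ, SZ)))))))))
  →22  S(S(S(S(S(S(S(add(add(SZ, SZ), mul(Z, add(SSZ, SZ))))))))))
  →23  S(S(S(S(S(S(S(add(S(add(Z, SZ)), mul(Z, add(SSZ, SZ))))))))))
  →24  S(S(S(S(S(S(S(S(add(add(Z, SZ), mul(Z, add(SSZ, SZ)))))))))))
  →25  S(S(S(S(S(S(S(S(add(SZ, mul(Z, add(SSZ, SZ)))))))))))
  →26  S(S(S(S(S(S(S(S(S(add(Z, mul(Z, add(SSZ, SZ))))))))))))
  →27  S(S(S(S(S(S(S(S(S(mul(Z, add(SSZ, SZ)))))))))))
  →28  S^9(Z)

Answer: SAME — A ⇓ S^9(Z), B ⇓ S^9(Z)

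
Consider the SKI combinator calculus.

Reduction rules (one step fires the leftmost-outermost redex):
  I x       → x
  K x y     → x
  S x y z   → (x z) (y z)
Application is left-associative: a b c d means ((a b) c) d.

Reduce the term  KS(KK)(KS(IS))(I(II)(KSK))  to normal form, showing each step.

  start: KS(KK)(KS(IS))(I(II)(KSK))
  step 1: S(KS(IS))(I(II)(KSK))
  step 2: SS(I(II)(KSK))
  step 3: SS(II(KSK))
  step 4: SS(I(KSK))
  step 5: SS(KSK)
  step 6: SSS

Answer: normal form = SSS  (in 6 steps)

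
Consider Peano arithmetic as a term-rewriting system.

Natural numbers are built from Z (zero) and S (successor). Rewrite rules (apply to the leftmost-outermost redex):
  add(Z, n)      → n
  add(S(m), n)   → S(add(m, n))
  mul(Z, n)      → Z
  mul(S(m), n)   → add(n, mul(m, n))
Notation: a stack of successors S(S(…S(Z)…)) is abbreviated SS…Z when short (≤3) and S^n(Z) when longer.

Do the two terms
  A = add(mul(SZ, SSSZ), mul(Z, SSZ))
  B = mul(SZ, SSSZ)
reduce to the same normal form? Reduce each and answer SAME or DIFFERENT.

Term A:
  start: add(mul(SZ, SSSZ), mul(Z, SSZ))
  [1] add(add(SSSZ, mul(Z, SSSZ)), mul(Z, SSZ))
  [2] add(S(add(SSZ, mul(Z, SSSZ))), mul(Z, SSZ))
  [3] S(add(add(SSZ, mul(Z, SSSZ)), mul(Z, SSZ)))
  [4] S(add(S(add(SZ, mul(Z, SSSZ))), mul(Z, SSZ)))
  [5] S(S(add(add(SZ, mul(Z, SSSZ)), mul(Z, SSZ))))
  [6] S(S(add(S(add(Z, mul(Z, SSSZ))), mul(Z, SSZ))))
  [7] S(S(S(add(add(Z, mul(Z, SSSZ)), mul(Z, SSZ)))))
  [8] S(S(S(add(mul(Z, SSSZ), mul(Z, SSZ)))))
  [9] S(S(S(add(Z, mul(Z, SSZ)))))
  [10] S(S(S(mul(Z, SSZ))))
  [11] SSSZ

Term B:
  start: mul(SZ, SSSZ)
  [1] add(SSSZ, mul(Z, SSSZ))
  [2] S(add(SSZ, mul(Z, SSSZ)))
  [3] S(S(add(SZ, mul(Z, SSSZ))))
  [4] S(S(S(add(Z, mul(Z, SSSZ)))))
  [5] S(S(S(mul(Z, SSSZ))))
  [6] SSSZ

Answer: SAME — A ⇓ SSSZ, B ⇓ SSSZ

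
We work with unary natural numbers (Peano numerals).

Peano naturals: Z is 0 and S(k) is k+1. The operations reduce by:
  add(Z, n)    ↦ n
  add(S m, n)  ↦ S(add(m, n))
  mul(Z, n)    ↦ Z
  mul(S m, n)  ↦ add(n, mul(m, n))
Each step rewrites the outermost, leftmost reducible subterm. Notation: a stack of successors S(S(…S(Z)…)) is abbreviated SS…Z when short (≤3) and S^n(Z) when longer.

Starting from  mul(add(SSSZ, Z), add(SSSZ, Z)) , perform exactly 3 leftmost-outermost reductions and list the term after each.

  start: mul(add(SSSZ, Z), add(SSSZ, Z))
  →1  mul(S(add(SSZ, Z)), add(SSSZ, Z))
  →2  add(add(SSSZ, Z), mul(add(SSZ, Z), add(SSSZ, Z)))
  →3  add(S(add(SSZ, Z)), mul(add(SSZ, Z), add(SSSZ, Z)))

Answer: after 3 steps: add(S(add(SSZ, Z)), mul(add(SSZ, Z), add(SSSZ, Z)))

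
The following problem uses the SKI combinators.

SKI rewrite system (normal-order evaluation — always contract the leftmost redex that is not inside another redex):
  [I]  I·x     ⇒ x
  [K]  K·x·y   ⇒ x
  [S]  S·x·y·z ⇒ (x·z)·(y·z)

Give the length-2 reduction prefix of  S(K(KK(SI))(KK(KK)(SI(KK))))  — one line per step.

Answer: after 2 steps: SK

Reduction:
  start: S(K(KK(SI))(KK(KK)(SI(KK))))
  →1  S(KK(SI))
  →2  SK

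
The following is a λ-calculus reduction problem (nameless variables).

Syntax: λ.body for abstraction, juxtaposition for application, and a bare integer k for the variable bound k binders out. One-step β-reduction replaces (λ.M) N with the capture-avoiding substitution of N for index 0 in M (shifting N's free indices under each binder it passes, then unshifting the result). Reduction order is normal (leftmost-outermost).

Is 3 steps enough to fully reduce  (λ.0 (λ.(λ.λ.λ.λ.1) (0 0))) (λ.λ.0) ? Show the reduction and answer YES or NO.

Answer: YES — reaches normal form λ.0 in 2 ≤ 3 steps

Reduction:
  start: (λ.0 (λ.(λ.λ.λ.λ.1) (0 0))) (λ.λ.0)
  step 1: (λ.λ.0) (λ.(λ.λ.λ.λ.1) (0 0))
  step 2: λ.0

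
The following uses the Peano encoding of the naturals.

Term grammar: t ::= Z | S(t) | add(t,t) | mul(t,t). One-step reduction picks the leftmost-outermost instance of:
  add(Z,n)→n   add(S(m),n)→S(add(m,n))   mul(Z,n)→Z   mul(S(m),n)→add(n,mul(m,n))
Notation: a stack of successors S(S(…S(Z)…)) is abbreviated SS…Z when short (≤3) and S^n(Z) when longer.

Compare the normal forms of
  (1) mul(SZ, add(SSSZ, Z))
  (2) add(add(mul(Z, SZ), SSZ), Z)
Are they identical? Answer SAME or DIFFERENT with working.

Term A:
  start: mul(SZ, add(SSSZ, Z))
  step 1: add(add(SSSZ, Z), mul(Z, add(SSSZ, Z)))
  step 2: add(S(add(SSZ, Z)), mul(Z, add(SSSZ, Z)))
  step 3: S(add(add(SSZ, Z), mul(Z, add(SSSZ, Z))))
  step 4: S(add(S(add(SZ, Z)), mul(Z, add(SSSZ, Z))))
  step 5: S(S(add(add(SZ, Z), mul(Z, add(SSSZ, Z)))))
  step 6: S(S(add(S(add(Z, Z)), mul(Z, add(SSSZ, Z)))))
  step 7: S(S(S(add(add(Z, Z), mul(Z, add(SSSZ, Z))))))
  step 8: S(S(S(add(Z, mul(Z, add(SSSZ, Z))))))
  step 9: S(S(S(mul(Z, add(SSSZ, Z)))))
  step 10: SSSZ

Term B:
  start: add(add(mul(Z, SZ), SSZ), Z)
  step 1: add(add(Z, SSZ), Z)
  step 2: add(SSZ, Z)
  step 3: S(add(SZ, Z))
  step 4: S(S(add(Z, Z)))
  step 5: SSZ

Answer: DIFFERENT — A ⇓ SSSZ, B ⇓ SSZ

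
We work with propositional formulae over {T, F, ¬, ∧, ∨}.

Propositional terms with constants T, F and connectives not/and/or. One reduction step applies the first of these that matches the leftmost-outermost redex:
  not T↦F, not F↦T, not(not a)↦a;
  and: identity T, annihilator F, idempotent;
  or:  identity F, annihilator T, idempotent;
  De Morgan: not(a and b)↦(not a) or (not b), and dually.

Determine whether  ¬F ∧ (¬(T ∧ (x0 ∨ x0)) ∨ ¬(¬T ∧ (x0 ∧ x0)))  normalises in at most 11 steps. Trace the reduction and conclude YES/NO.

Answer: YES — reaches normal form T in 11 ≤ 11 steps

Working:
  start: ¬F ∧ (¬(T ∧ (x0 ∨ x0)) ∨ ¬(¬T ∧ (x0 ∧ x0)))
  →1  T ∧ (¬(T ∧ (x0 ∨ x0)) ∨ ¬(¬T ∧ (x0 ∧ x0)))
  →2  ¬(T ∧ (x0 ∨ x0)) ∨ ¬(¬T ∧ (x0 ∧ x0))
  →3  (¬T ∨ ¬(x0 ∨ x0)) ∨ ¬(¬T ∧ (x0 ∧ x0))
  →4  (F ∨ ¬(x0 ∨ x0)) ∨ ¬(¬T ∧ (x0 ∧ x0))
  →5  ¬(x0 ∨ x0) ∨ ¬(¬T ∧ (x0 ∧ x0))
  →6  (¬x0 ∧ ¬x0) ∨ ¬(¬T ∧ (x0 ∧ x0))
  →7  ¬x0 ∨ ¬(¬T ∧ (x0 ∧ x0))
  →8  ¬x0 ∨ (¬¬T ∨ ¬(x0 ∧ x0))
  →9  ¬x0 ∨ (T ∨ ¬(x0 ∧ x0))
  →10  ¬x0 ∨ T
  →11  T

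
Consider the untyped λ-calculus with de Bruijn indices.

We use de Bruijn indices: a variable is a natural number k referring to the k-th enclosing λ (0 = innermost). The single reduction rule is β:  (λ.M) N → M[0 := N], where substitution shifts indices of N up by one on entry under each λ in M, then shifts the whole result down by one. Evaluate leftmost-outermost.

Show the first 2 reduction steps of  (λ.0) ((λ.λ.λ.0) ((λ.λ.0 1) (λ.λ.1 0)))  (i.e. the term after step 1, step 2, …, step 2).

Answer: after 2 steps: λ.λ.0

Working:
  start: (λ.0) ((λ.λ.λ.0) ((λ.λ.0 1) (λ.λ.1 0)))
  →1  (λ.λ.λ.0) ((λ.λ.0 1) (λ.λ.1 0))
  →2  λ.λ.0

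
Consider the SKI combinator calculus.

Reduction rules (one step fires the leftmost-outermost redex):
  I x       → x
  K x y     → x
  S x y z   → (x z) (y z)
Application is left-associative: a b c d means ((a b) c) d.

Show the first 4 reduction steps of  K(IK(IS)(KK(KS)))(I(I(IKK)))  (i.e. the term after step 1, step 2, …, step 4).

  start: K(IK(IS)(KK(KS)))(I(I(IKK)))
  step 1: IK(IS)(KK(KS))
  step 2: K(IS)(KK(KS))
  step 3: IS
  step 4: S

Answer: after 4 steps: S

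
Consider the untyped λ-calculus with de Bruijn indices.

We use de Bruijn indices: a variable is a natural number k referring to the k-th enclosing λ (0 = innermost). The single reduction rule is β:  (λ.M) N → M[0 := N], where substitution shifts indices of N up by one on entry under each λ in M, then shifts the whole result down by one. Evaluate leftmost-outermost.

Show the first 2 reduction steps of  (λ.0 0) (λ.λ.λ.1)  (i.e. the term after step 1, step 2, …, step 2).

Answer: after 2 steps: λ.λ.1

Working:
  start: (λ.0 0) (λ.λ.λ.1)
  →1  (λ.λ.λ.1) (λ.λ.λ.1)
  →2  λ.λ.1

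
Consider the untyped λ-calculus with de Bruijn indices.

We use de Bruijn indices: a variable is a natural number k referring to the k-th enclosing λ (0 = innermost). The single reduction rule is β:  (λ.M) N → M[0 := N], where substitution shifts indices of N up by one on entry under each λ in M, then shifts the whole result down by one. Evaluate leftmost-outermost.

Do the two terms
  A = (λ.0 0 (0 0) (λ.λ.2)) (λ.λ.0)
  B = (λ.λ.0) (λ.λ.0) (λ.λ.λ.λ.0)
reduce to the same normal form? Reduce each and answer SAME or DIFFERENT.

Answer: SAME — A ⇓ λ.λ.λ.λ.0, B ⇓ λ.λ.λ.λ.0

Reduction:
Term A:
  start: (λ.0 0 (0 0) (λ.λ.2)) (λ.λ.0)
  step 1: (λ.λ.0) (λ.λ.0) ((λ.λ.0) (λ.λ.0)) (λ.λ.λ.λ.0)
  step 2: (λ.0) ((λ.λ.0) (λ.λ.0)) (λ.λ.λ.λ.0)
  step 3: (λ.λ.0) (λ.λ.0) (λ.λ.λ.λ.0)
  step 4: (λ.0) (λ.λ.λ.λ.0)
  step 5: λ.λ.λ.λ.0

Term B:
  start: (λ.λ.0) (λ.λ.0) (λ.λ.λ.λ.0)
  step 1: (λ.0) (λ.λ.λ.λ.0)
  step 2: λ.λ.λ.λ.0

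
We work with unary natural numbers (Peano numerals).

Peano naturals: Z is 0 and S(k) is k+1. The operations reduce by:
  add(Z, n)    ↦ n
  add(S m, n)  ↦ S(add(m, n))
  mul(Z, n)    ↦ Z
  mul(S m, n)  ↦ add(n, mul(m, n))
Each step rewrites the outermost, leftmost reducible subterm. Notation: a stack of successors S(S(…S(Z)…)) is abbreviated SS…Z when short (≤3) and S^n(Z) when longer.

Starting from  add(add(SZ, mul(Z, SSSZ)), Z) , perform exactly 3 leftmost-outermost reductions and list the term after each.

Answer: after 3 steps: S(add(mul(Z, SSSZ), Z))

Derivation:
  start: add(add(SZ, mul(Z, SSSZ)), Z)
  step 1: add(S(add(Z, mul(Z, SSSZ))), Z)
  step 2: S(add(add(Z, mul(Z, SSSZ)), Z))
  step 3: S(add(mul(Z, SSSZ), Z))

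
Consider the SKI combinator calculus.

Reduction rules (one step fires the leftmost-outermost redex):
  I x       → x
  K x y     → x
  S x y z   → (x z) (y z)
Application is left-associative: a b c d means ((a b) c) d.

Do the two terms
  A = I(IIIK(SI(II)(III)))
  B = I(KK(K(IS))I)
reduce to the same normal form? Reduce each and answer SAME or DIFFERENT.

Term A:
  start: I(IIIK(SI(II)(III)))
  step 1: IIIK(SI(II)(III))
  step 2: IIK(SI(II)(III))
  step 3: IK(SI(II)(III))
  step 4: K(SI(II)(III))
  step 5: K(I(III)(II(III)))
  step 6: K(III(II(III)))
  step 7: K(II(II(III)))
  step 8: K(I(II(III)))
  step 9: K(II(III))
  step 10: K(I(III))
  step 11: K(III)
  step 12: K(II)
  step 13: KI

Term B:
  start: I(KK(K(IS))I)
  step 1: KK(K(IS))I
  step 2: KI

Answer: SAME — A ⇓ KI, B ⇓ KI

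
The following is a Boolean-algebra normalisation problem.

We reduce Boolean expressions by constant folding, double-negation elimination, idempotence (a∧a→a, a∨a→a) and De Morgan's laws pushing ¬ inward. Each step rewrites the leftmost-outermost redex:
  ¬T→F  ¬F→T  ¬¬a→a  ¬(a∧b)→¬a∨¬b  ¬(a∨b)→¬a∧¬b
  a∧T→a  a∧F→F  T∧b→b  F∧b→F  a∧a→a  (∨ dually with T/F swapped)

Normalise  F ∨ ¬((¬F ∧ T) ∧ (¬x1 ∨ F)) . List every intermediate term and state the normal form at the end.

Answer: normal form = x1  (in 11 steps)

Reduction:
  start: F ∨ ¬((¬F ∧ T) ∧ (¬x1 ∨ F))
  step 1: ¬((¬F ∧ T) ∧ (¬x1 ∨ F))
  step 2: ¬(¬F ∧ T) ∨ ¬(¬x1 ∨ F)
  step 3: (¬¬F ∨ ¬T) ∨ ¬(¬x1 ∨ F)
  step 4: (F ∨ ¬T) ∨ ¬(¬x1 ∨ F)
  step 5: ¬T ∨ ¬(¬x1 ∨ F)
  step 6: F ∨ ¬(¬x1 ∨ F)
  step 7: ¬(¬x1 ∨ F)
  step 8: ¬¬x1 ∧ ¬F
  step 9: x1 ∧ ¬F
  step 10: x1 ∧ T
  step 11: x1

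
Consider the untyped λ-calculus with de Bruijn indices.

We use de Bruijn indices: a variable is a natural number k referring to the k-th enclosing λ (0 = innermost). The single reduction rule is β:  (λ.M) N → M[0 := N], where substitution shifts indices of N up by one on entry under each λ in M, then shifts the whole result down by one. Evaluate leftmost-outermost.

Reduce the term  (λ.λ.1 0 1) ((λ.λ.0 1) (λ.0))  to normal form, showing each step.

Answer: normal form = λ.0 (λ.0) (λ.0 (λ.0))  (in 4 steps)

Reduction:
  start: (λ.λ.1 0 1) ((λ.λ.0 1) (λ.0))
  [1] λ.(λ.λ.0 1) (λ.0) 0 ((λ.λ.0 1) (λ.0))
  [2] λ.(λ.0 (λ.0)) 0 ((λ.λ.0 1) (λ.0))
  [3] λ.0 (λ.0) ((λ.λ.0 1) (λ.0))
  [4] λ.0 (λ.0) (λ.0 (λ.0))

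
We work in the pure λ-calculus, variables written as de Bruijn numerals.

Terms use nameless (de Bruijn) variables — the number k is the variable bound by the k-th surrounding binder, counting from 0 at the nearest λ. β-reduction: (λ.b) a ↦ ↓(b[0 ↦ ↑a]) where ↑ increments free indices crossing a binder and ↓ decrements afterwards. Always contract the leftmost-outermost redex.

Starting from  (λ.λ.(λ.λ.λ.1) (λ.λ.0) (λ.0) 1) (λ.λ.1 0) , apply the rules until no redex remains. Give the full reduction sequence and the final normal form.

  start: (λ.λ.(λ.λ.λ.1) (λ.λ.0) (λ.0) 1) (λ.λ.1 0)
  →1  λ.(λ.λ.λ.1) (λ.λ.0) (λ.0) (λ.λ.1 0)
  →2  λ.(λ.λ.1) (λ.0) (λ.λ.1 0)
  →3  λ.(λ.λ.0) (λ.λ.1 0)
  →4  λ.λ.0

Answer: normal form = λ.λ.0  (in 4 steps)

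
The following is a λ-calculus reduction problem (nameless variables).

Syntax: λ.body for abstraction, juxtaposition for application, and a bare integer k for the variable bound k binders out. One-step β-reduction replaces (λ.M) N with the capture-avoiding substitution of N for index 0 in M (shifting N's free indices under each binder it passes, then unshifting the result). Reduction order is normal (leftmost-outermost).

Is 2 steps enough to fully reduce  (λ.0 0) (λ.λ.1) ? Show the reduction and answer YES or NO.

Answer: YES — reaches normal form λ.λ.λ.1 in 2 ≤ 2 steps

Derivation:
  start: (λ.0 0) (λ.λ.1)
  step 1: (λ.λ.1) (λ.λ.1)
  step 2: λ.λ.λ.1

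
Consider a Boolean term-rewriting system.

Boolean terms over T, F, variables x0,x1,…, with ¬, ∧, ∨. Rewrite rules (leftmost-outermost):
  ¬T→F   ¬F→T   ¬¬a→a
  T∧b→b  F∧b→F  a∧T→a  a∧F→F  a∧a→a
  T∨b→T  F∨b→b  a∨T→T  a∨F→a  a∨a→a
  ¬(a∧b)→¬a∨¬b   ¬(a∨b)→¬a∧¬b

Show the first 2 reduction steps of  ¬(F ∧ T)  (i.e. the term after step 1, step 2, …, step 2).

Answer: after 2 steps: T ∨ ¬T

Derivation:
  start: ¬(F ∧ T)
  [1] ¬F ∨ ¬T
  [2] T ∨ ¬T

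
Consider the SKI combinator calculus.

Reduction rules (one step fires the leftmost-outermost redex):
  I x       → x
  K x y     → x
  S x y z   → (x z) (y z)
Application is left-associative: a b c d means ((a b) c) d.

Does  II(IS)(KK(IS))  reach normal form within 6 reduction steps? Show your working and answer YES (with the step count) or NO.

Answer: YES — reaches normal form SK in 4 ≤ 6 steps

Working:
  start: II(IS)(KK(IS))
  [1] I(IS)(KK(IS))
  [2] IS(KK(IS))
  [3] S(KK(IS))
  [4] SK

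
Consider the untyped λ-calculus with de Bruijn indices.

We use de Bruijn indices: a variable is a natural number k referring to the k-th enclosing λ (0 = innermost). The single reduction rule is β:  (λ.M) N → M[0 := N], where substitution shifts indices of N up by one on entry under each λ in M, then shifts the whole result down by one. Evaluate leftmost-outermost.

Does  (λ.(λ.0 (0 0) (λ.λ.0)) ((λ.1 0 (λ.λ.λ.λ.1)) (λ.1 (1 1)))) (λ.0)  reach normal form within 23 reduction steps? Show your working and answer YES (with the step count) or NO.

Answer: YES — reaches normal form λ.λ.0 in 20 ≤ 23 steps

Reduction:
  start: (λ.(λ.0 (0 0) (λ.λ.0)) ((λ.1 0 (λ.λ.λ.λ.1)) (λ.1 (1 1)))) (λ.0)
  step 1: (λ.0 (0 0) (λ.λ.0)) ((λ.(λ.0) 0 (λ.λ.λ.λ.1)) (λ.(λ.0) ((λ.0) (λ.0))))
  step 2: (λ.(λ.0) 0 (λ.λ.λ.λ.1)) (λ.(λ.0) ((λ.0) (λ.0))) ((λ.(λ.0) 0 (λ.λ.λ.λ.1)) (λ.(λ.0) ((λ.0) (λ.0))) ((λ.(λ.0) 0 (λ.λ.λ.λ.1)) (λ.(λ.0) ((λ.0) (λ.0))))) (λ.λ.0)
  step 3: (λ.0) (λ.(λ.0) ((λ.0) (λ.0))) (λ.λ.λ.λ.1) ((λ.(λ.0) 0 (λ.λ.λ.λ.1)) (λ.(λ.0) ((λ.0) (λ.0))) ((λ.(λ.0) 0 (λ.λ.λ.λ.1)) (λ.(λ.0) ((λ.0) (λ.0))))) (λ.λ.0)
  step 4: (λ.(λ.0) ((λ.0) (λ.0))) (λ.λ.λ.λ.1) ((λ.(λ.0) 0 (λ.λ.λ.λ.1)) (λ.(λ.0) ((λ.0) (λ.0))) ((λ.(λ.0) 0 (λ.λ.λ.λ.1)) (λ.(λ.0) ((λ.0) (λ.0))))) (λ.λ.0)
  step 5: (λ.0) ((λ.0) (λ.0)) ((λ.(λ.0) 0 (λ.λ.λ.λ.1)) (λ.(λ.0) ((λ.0) (λ.0))) ((λ.(λ.0) 0 (λ.λ.λ.λ.1)) (λ.(λ.0) ((λ.0) (λ.0))))) (λ.λ.0)
  step 6: (λ.0) (λ.0) ((λ.(λ.0) 0 (λ.λ.λ.λ.1)) (λ.(λ.0) ((λ.0) (λ.0))) ((λ.(λ.0) 0 (λ.λ.λ.λ.1)) (λ.(λ.0) ((λ.0) (λ.0))))) (λ.λ.0)
  step 7: (λ.0) ((λ.(λ.0) 0 (λ.λ.λ.λ.1)) (λ.(λ.0) ((λ.0) (λ.0))) ((λ.(λ.0) 0 (λ.λ.λ.λ.1)) (λ.(λ.0) ((λ.0) (λ.0))))) (λ.λ.0)
  step 8: (λ.(λ.0) 0 (λ.λ.λ.λ.1)) (λ.(λ.0) ((λ.0) (λ.0))) ((λ.(λ.0) 0 (λ.λ.λ.λ.1)) (λ.(λ.0) ((λ.0) (λ.0)))) (λ.λ.0)
  step 9: (λ.0) (λ.(λ.0) ((λ.0) (λ.0))) (λ.λ.λ.λ.1) ((λ.(λ.0) 0 (λ.λ.λ.λ.1)) (λ.(λ.0) ((λ.0) (λ.0)))) (λ.λ.0)
  step 10: (λ.(λ.0) ((λ.0) (λ.0))) (λ.λ.λ.λ.1) ((λ.(λ.0) 0 (λ.λ.λ.λ.1)) (λ.(λ.0) ((λ.0) (λ.0)))) (λ.λ.0)
  step 11: (λ.0) ((λ.0) (λ.0)) ((λ.(λ.0) 0 (λ.λ.λ.λ.1)) (λ.(λ.0) ((λ.0) (λ.0)))) (λ.λ.0)
  step 12: (λ.0) (λ.0) ((λ.(λ.0) 0 (λ.λ.λ.λ.1)) (λ.(λ.0) ((λ.0) (λ.0)))) (λ.λ.0)
  step 13: (λ.0) ((λ.(λ.0) 0 (λ.λ.λ.λ.1)) (λ.(λ.0) ((λ.0) (λ.0)))) (λ.λ.0)
  step 14: (λ.(λ.0) 0 (λ.λ.λ.λ.1)) (λ.(λ.0) ((λ.0) (λ.0))) (λ.λ.0)
  step 15: (λ.0) (λ.(λ.0) ((λ.0) (λ.0))) (λ.λ.λ.λ.1) (λ.λ.0)
  step 16: (λ.(λ.0) ((λ.0) (λ.0))) (λ.λ.λ.λ.1) (λ.λ.0)
  step 17: (λ.0) ((λ.0) (λ.0)) (λ.λ.0)
  step 18: (λ.0) (λ.0) (λ.λ.0)
  step 19: (λ.0) (λ.λ.0)
  step 20: λ.λ.0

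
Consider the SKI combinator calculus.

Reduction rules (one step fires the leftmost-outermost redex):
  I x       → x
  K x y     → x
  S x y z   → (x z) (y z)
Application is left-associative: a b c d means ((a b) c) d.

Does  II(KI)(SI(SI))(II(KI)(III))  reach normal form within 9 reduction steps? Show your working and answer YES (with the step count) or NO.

Answer: YES — reaches normal form I in 7 ≤ 9 steps

Derivation:
  start: II(KI)(SI(SI))(II(KI)(III))
  step 1: I(KI)(SI(SI))(II(KI)(III))
  step 2: KI(SI(SI))(II(KI)(III))
  step 3: I(II(KI)(III))
  step 4: II(KI)(III)
  step 5: I(KI)(III)
  step 6: KI(III)
  step 7: I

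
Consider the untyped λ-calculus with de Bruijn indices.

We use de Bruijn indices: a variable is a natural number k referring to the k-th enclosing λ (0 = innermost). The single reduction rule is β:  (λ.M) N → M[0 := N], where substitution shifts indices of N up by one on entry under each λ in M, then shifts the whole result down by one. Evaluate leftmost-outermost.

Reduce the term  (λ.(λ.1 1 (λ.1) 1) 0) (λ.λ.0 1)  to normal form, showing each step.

  start: (λ.(λ.1 1 (λ.1) 1) 0) (λ.λ.0 1)
  step 1: (λ.(λ.λ.0 1) (λ.λ.0 1) (λ.1) (λ.λ.0 1)) (λ.λ.0 1)
  step 2: (λ.λ.0 1) (λ.λ.0 1) (λ.λ.λ.0 1) (λ.λ.0 1)
  step 3: (λ.0 (λ.λ.0 1)) (λ.λ.λ.0 1) (λ.λ.0 1)
  step 4: (λ.λ.λ.0 1) (λ.λ.0 1) (λ.λ.0 1)
  step 5: (λ.λ.0 1) (λ.λ.0 1)
  step 6: λ.0 (λ.λ.0 1)

Answer: normal form = λ.0 (λ.λ.0 1)  (in 6 steps)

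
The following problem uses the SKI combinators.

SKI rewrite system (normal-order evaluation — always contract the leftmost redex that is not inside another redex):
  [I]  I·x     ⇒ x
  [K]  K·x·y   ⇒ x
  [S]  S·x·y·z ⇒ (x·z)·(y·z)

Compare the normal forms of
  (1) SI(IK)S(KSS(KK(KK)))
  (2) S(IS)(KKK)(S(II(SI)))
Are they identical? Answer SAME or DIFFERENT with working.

Term A:
  start: SI(IK)S(KSS(KK(KK)))
  →1  IS(IKS)(KSS(KK(KK)))
  →2  S(IKS)(KSS(KK(KK)))
  →3  S(KS)(KSS(KK(KK)))
  →4  S(KS)(S(KK(KK)))
  →5  S(KS)(SK)

Term B:
  start: S(IS)(KKK)(S(II(SI)))
  →1  IS(S(II(SI)))(KKK(S(II(SI))))
  →2  S(S(II(SI)))(KKK(S(II(SI))))
  →3  S(S(I(SI)))(KKK(S(II(SI))))
  →4  S(S(SI))(KKK(S(II(SI))))
  →5  S(S(SI))(K(S(II(SI))))
  →6  S(S(SI))(K(S(I(SI))))
  →7  S(S(SI))(K(S(SI)))

Answer: DIFFERENT — A ⇓ S(KS)(SK), B ⇓ S(S(SI))(K(S(SI)))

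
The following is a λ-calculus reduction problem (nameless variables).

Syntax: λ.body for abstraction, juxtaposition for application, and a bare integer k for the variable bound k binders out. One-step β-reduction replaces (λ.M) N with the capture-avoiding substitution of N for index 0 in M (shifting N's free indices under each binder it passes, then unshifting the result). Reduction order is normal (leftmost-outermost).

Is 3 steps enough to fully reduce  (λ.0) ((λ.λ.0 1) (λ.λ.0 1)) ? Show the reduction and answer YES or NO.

Answer: YES — reaches normal form λ.0 (λ.λ.0 1) in 2 ≤ 3 steps

Working:
  start: (λ.0) ((λ.λ.0 1) (λ.λ.0 1))
  →1  (λ.λ.0 1) (λ.λ.0 1)
  →2  λ.0 (λ.λ.0 1)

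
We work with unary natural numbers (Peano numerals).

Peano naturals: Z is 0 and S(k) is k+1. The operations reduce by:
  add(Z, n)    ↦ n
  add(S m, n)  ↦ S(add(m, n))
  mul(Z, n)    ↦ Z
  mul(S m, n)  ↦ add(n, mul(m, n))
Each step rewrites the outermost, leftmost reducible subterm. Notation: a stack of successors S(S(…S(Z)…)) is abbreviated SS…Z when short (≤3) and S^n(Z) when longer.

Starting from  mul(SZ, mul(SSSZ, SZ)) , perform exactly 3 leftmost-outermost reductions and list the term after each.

  start: mul(SZ, mul(SSSZ, SZ))
  →1  add(mul(SSSZ, SZ), mul(Z, mul(SSSZ, SZ)))
  →2  add(add(SZ, mul(SSZ, SZ)), mul(Z, mul(SSSZ, SZ)))
  →3  add(S(add(Z, mul(SSZ, SZ))), mul(Z, mul(SSSZ, SZ)))

Answer: after 3 steps: add(S(add(Z, mul(SSZ, SZ))), mul(Z, mul(SSSZ, SZ)))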